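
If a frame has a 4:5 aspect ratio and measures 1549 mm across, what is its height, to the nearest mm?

At 4:5, 1549·5/4 ≈ 1936.25.

1936 mm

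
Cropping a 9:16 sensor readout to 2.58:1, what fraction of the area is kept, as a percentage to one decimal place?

21.8%

Going from 9:16 to 2.58:1 means cutting height while keeping width.
Area ratio = (0.562)/(2.580) = 21.80% retained.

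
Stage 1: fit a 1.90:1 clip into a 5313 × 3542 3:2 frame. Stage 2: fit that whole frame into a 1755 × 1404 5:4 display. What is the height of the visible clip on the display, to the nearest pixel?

Inside the 5313×3542 canvas the clip is width-limited at 5313.00 × 2796.32.
3:2 in 1755×1404: fills the width, so the intermediate becomes 1755.00 × 1170.00 — a scale of ×0.3303.
So the clip's height is 2796.32 × 0.3303 ≈ 923.68.

924 px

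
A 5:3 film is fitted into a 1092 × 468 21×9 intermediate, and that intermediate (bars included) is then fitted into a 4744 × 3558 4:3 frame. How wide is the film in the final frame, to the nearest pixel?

3389 px

5:3 in 1092×468: fills the height, so the film is 780.00 × 468.00.
The 21×9 canvas is width-limited in 4744×3558, giving 4744.00 × 2033.14; scale factor 4.3443.
So the film's width is 780.00 × 4.3443 ≈ 3388.57.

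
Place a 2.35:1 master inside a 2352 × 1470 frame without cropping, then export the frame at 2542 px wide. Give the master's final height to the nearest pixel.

1082 px

In the 2352×1470 frame the master fills the width: height = 2352 / 2.350 ≈ 1000.85 px.
Scaling 2352 → 2542 is ×1.0808, so the height becomes 1000.85 × 1.0808 ≈ 1081.70 px.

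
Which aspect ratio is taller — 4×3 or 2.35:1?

4×3

4×3 = 1.333 and 2.35; 2.35 > 1.333. The smaller width-to-height ratio is the taller frame.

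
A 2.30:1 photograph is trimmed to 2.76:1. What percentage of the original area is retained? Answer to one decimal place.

Going from 2.30:1 to 2.76:1 means cutting height while keeping width.
Fraction kept = (2.300)/(2.760) ≈ 83.33%.

83.3%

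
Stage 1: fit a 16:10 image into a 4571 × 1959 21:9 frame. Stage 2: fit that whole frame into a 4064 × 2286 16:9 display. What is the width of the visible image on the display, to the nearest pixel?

2787 px

Inside the 4571×1959 canvas the image is height-limited at 3134.40 × 1959.00.
Second fit — the 21:9 canvas into 4064×2286 spans the width: 4064.00 × 1741.71 (×0.8891 from 4571×1959).
Applying the same ×0.8891: 3134.40 → 2786.74.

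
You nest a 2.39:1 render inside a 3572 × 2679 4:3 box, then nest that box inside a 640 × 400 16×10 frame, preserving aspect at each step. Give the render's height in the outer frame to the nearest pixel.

223 px

2.39:1 in 3572×2679: fills the width, so the render is 3572.00 × 1494.56.
4:3 in 640×400: fills the height, so the intermediate becomes 533.33 × 400.00 — a scale of ×0.1493.
The render scales with it: height 1494.56 × 0.1493 ≈ 223.15.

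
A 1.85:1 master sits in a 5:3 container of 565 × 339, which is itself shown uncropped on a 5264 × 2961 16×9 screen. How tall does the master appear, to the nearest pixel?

1.85:1 in 565×339: fills the width, so the master is 565.00 × 305.41.
Second fit — the 5:3 canvas into 5264×2961 spans the height: 4935.00 × 2961.00 (×8.7345 from 565×339).
So the master's height is 305.41 × 8.7345 ≈ 2667.57.

2668 px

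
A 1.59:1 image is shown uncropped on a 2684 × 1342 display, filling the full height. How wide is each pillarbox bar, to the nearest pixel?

Content width = 1342 × 1.590 ≈ 2133.78 px.
2684 − 2133.78 = 550.22 px of bars (275.11 each).

275 px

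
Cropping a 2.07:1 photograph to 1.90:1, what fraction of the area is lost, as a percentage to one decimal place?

8.2%

1.90:1 is narrower than 2.07:1, so the crop keeps the full height and trims the width.
Fraction kept = (1.900)/(2.070) ≈ 91.79%, so 8.21% is lost.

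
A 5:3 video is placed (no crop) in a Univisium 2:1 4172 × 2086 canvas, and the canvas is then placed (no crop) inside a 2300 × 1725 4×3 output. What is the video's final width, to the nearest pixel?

Inside the 4172×2086 canvas the video is height-limited at 3476.67 × 2086.00.
The Univisium 2:1 canvas is width-limited in 2300×1725, giving 2300.00 × 1150.00; scale factor 0.5513.
So the video's width is 3476.67 × 0.5513 ≈ 1916.67.

1917 px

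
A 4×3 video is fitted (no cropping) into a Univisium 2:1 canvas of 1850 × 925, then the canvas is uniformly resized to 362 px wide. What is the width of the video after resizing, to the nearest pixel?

241 px

In the 1850×925 frame the video fills the height: width = 925 × 4/3 ≈ 1233.33 px.
Scaling 1850 → 362 is ×0.1957, so the width becomes 1233.33 × 0.1957 ≈ 241.33 px.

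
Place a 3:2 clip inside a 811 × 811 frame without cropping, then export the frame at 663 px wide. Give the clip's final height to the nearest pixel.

In the 811×811 frame the clip fills the width: height = 811 × 2/3 ≈ 540.67 px.
Scaling 811 → 663 is ×0.8175, so the height becomes 540.67 × 0.8175 ≈ 442.00 px.

442 px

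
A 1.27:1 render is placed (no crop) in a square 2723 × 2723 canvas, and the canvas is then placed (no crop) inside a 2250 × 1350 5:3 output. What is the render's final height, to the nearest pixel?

Inside the 2723×2723 canvas the render is width-limited at 2723.00 × 2144.09.
The square canvas is height-limited in 2250×1350, giving 1350.00 × 1350.00; scale factor 0.4958.
Applying the same ×0.4958: 2144.09 → 1062.99.

1063 px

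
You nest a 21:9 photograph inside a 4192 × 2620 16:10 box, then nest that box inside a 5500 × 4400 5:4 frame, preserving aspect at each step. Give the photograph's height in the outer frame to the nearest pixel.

21:9 in 4192×2620: fills the width, so the photograph is 4192.00 × 1796.57.
Second fit — the 16:10 canvas into 5500×4400 spans the width: 5500.00 × 3437.50 (×1.3120 from 4192×2620).
So the photograph's height is 1796.57 × 1.3120 ≈ 2357.14.

2357 px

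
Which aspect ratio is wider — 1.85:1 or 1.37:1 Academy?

1.85 and 1.37; 1.85 > 1.37.

1.85:1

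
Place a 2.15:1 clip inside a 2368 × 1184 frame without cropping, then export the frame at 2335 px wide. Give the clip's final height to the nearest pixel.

In the 2368×1184 frame the clip fills the width: height = 2368 / 2.150 ≈ 1101.40 px.
Scaling 2368 → 2335 is ×0.9861, so the height becomes 1101.40 × 0.9861 ≈ 1086.05 px.

1086 px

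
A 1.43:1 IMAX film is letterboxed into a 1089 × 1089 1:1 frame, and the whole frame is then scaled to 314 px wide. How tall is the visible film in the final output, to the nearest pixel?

220 px

At 1089×1089 the film is width-limited, so height = 1089 / 1.430 ≈ 761.54 px.
The frame scales by 314/1089 = 0.2883; 761.54 × 0.2883 ≈ 219.58 px.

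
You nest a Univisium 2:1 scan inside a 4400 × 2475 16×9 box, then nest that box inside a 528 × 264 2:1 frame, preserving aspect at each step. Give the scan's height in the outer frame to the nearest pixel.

235 px

Univisium 2:1 in 4400×2475: fills the width, so the scan is 4400.00 × 2200.00.
16×9 in 528×264: fills the height, so the intermediate becomes 469.33 × 264.00 — a scale of ×0.1067.
So the scan's height is 2200.00 × 0.1067 ≈ 234.67.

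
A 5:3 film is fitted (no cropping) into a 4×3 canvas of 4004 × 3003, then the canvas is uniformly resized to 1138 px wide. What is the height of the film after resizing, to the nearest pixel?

683 px

At 4004×3003 the film is width-limited, so height = 4004 × 3/5 ≈ 2402.40 px.
The frame scales by 1138/4004 = 0.2842; 2402.40 × 0.2842 ≈ 682.80 px.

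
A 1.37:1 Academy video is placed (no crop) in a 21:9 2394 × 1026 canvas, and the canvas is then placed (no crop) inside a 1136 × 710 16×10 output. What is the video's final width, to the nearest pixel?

Inside the 2394×1026 canvas the video is height-limited at 1405.62 × 1026.00.
Second fit — the 21:9 canvas into 1136×710 spans the width: 1136.00 × 486.86 (×0.4745 from 2394×1026).
So the video's width is 1405.62 × 0.4745 ≈ 666.99.

667 px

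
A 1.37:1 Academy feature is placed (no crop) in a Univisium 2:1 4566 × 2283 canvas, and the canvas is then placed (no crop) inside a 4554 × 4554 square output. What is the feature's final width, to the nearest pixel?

3119 px

1.37:1 Academy in 4566×2283: fills the height, so the feature is 3127.71 × 2283.00.
The Univisium 2:1 canvas is width-limited in 4554×4554, giving 4554.00 × 2277.00; scale factor 0.9974.
So the feature's width is 3127.71 × 0.9974 ≈ 3119.49.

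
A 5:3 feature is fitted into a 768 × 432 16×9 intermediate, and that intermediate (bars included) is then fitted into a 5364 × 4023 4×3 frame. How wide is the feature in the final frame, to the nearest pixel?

5029 px

5:3 in 768×432: fills the height, so the feature is 720.00 × 432.00.
Second fit — the 16×9 canvas into 5364×4023 spans the width: 5364.00 × 3017.25 (×6.9844 from 768×432).
Applying the same ×6.9844: 720.00 → 5028.75.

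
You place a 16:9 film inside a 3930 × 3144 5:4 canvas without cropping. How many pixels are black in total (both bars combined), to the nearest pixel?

16:9 (1.778) > 5:4 (1.250), so the film fills the width.
The film is 3930 × 9/16 ≈ 2210.6250 px tall.
3144 − 2210.6250 = 933.3750 px of bars.
That's 933.3750 × 3930 ≈ 3668164 black pixels.

3668164 pixels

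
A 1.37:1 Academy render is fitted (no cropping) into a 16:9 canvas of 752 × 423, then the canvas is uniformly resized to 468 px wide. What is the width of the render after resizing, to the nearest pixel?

361 px

Fitted into 752×423, the render spans the height; its width is 423 × 1.370 ≈ 579.51 px.
Scaling 752 → 468 is ×0.6223, so the width becomes 579.51 × 0.6223 ≈ 360.65 px.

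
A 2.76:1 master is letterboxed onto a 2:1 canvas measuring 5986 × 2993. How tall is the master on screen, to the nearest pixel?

2.76:1 (2.760) > 2:1 (2.000), so the master fills the width.
The master is 5986 / 2.760 ≈ 2168.84 px tall.

2169 px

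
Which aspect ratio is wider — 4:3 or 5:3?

5:3

4:3 = 1.333 and 5:3 = 1.667; 1.667 > 1.333.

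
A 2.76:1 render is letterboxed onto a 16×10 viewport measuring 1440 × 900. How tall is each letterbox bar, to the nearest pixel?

189 px

2.76:1 (2.760) > 16×10 (1.600), so the render fills the width.
The render is 1440 / 2.760 ≈ 521.74 px tall.
Leftover height: 900 − 521.74 = 378.26 px → 189.13 each side.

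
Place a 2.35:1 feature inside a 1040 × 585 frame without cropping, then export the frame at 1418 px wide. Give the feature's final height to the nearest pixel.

In the 1040×585 frame the feature fills the width: height = 1040 / 2.350 ≈ 442.55 px.
The frame scales by 1418/1040 = 1.3635; 442.55 × 1.3635 ≈ 603.40 px.

603 px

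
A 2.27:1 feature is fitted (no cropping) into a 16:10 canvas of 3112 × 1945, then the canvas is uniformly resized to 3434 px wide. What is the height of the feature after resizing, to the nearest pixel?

1513 px

Fitted into 3112×1945, the feature spans the width; its height is 3112 / 2.270 ≈ 1370.93 px.
Resizing to 3434 px wide multiplies everything by 1.1035: 1370.93 → 1512.78 px.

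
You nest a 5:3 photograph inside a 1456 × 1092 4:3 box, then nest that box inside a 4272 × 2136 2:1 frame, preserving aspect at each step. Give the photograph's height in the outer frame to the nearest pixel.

Inside the 1456×1092 canvas the photograph is width-limited at 1456.00 × 873.60.
Second fit — the 4:3 canvas into 4272×2136 spans the height: 2848.00 × 2136.00 (×1.9560 from 1456×1092).
So the photograph's height is 873.60 × 1.9560 ≈ 1708.80.

1709 px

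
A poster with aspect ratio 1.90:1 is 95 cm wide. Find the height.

At 1.90:1, 95 / 1.900 ≈ 50.

50 cm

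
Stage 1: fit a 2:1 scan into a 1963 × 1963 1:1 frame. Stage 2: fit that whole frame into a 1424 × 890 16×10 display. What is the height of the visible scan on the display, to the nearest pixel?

Inside the 1963×1963 canvas the scan is width-limited at 1963.00 × 981.50.
The 1:1 canvas is height-limited in 1424×890, giving 890.00 × 890.00; scale factor 0.4534.
The scan scales with it: height 981.50 × 0.4534 ≈ 445.00.

445 px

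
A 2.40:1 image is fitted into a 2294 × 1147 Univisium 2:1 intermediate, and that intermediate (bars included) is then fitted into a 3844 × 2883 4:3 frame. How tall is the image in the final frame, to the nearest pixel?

1602 px

Inside the 2294×1147 canvas the image is width-limited at 2294.00 × 955.83.
The Univisium 2:1 canvas is width-limited in 3844×2883, giving 3844.00 × 1922.00; scale factor 1.6757.
Applying the same ×1.6757: 955.83 → 1601.67.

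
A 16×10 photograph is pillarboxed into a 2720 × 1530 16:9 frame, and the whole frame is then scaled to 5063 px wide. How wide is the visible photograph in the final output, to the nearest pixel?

4557 px

At 2720×1530 the photograph is height-limited, so width = 1530 × 16/10 ≈ 2448.00 px.
The frame scales by 5063/2720 = 1.8614; 2448.00 × 1.8614 ≈ 4556.70 px.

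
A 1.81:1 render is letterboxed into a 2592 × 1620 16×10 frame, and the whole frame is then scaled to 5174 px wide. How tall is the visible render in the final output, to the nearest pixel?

At 2592×1620 the render is width-limited, so height = 2592 / 1.810 ≈ 1432.04 px.
Scaling 2592 → 5174 is ×1.9961, so the height becomes 1432.04 × 1.9961 ≈ 2858.56 px.

2859 px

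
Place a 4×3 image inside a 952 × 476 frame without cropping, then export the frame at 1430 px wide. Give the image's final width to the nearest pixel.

At 952×476 the image is height-limited, so width = 476 × 4/3 ≈ 634.67 px.
Resizing to 1430 px wide multiplies everything by 1.5021: 634.67 → 953.33 px.

953 px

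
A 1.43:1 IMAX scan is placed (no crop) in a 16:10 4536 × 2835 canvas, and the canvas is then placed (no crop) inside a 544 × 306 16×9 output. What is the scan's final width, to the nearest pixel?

Inside the 4536×2835 canvas the scan is height-limited at 4054.05 × 2835.00.
Second fit — the 16:10 canvas into 544×306 spans the height: 489.60 × 306.00 (×0.1079 from 4536×2835).
So the scan's width is 4054.05 × 0.1079 ≈ 437.58.

438 px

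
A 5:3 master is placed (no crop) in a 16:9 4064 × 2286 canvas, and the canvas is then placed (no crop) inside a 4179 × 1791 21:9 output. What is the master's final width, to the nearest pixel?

2985 px

First fit — 5:3 into 4064×2286 spans the height: 3810.00 × 2286.00.
Second fit — the 16:9 canvas into 4179×1791 spans the height: 3184.00 × 1791.00 (×0.7835 from 4064×2286).
So the master's width is 3810.00 × 0.7835 ≈ 2985.00.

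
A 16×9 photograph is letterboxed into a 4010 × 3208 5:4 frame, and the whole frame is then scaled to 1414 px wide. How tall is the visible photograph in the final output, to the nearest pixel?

795 px

In the 4010×3208 frame the photograph fills the width: height = 4010 × 9/16 ≈ 2255.62 px.
Scaling 4010 → 1414 is ×0.3526, so the height becomes 2255.62 × 0.3526 ≈ 795.38 px.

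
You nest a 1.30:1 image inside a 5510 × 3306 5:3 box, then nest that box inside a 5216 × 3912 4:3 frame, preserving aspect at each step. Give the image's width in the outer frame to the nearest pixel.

First fit — 1.30:1 into 5510×3306 spans the height: 4297.80 × 3306.00.
5:3 in 5216×3912: fills the width, so the intermediate becomes 5216.00 × 3129.60 — a scale of ×0.9466.
The image scales with it: width 4297.80 × 0.9466 ≈ 4068.48.

4068 px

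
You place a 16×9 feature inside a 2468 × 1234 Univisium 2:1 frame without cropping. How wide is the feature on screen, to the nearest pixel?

16×9 is narrower than Univisium 2:1, so it spans the full height.
That makes the image 2193.78 px wide (1234 × 16/9).

2194 px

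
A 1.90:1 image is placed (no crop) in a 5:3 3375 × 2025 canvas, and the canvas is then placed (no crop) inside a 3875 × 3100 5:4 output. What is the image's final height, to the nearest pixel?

2039 px

1.90:1 in 3375×2025: fills the width, so the image is 3375.00 × 1776.32.
Second fit — the 5:3 canvas into 3875×3100 spans the width: 3875.00 × 2325.00 (×1.1481 from 3375×2025).
The image scales with it: height 1776.32 × 1.1481 ≈ 2039.47.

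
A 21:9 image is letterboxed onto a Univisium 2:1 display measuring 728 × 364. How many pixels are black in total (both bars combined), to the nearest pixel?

21:9 is wider than Univisium 2:1, so it spans the full width.
That makes the image 312.0000 px tall (728 × 9/21).
Black = 364 − 312.0000 = 52.0000 px.
Across the 728-px span: 52.0000 × 728 ≈ 37856 px.

37856 pixels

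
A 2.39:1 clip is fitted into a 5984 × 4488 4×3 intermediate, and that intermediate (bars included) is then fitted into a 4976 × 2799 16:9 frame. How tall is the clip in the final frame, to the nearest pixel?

1562 px

Inside the 5984×4488 canvas the clip is width-limited at 5984.00 × 2503.77.
Second fit — the 4×3 canvas into 4976×2799 spans the height: 3732.00 × 2799.00 (×0.6237 from 5984×4488).
The clip scales with it: height 2503.77 × 0.6237 ≈ 1561.51.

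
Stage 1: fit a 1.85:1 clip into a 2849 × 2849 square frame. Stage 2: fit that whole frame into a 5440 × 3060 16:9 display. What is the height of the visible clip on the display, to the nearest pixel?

1654 px

First fit — 1.85:1 into 2849×2849 spans the width: 2849.00 × 1540.00.
The square canvas is height-limited in 5440×3060, giving 3060.00 × 3060.00; scale factor 1.0741.
Applying the same ×1.0741: 1540.00 → 1654.05.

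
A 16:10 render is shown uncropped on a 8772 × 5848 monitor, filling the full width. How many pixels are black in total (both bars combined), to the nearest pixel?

Content height = 8772 × 10/16 ≈ 5482.5000 px.
Black = 5848 − 5482.5000 = 365.5000 px.
That's 365.5000 × 8772 ≈ 3206166 black pixels.

3206166 pixels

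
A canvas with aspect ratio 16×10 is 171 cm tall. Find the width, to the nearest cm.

274 cm

171 / 10 × 16 = 273.60.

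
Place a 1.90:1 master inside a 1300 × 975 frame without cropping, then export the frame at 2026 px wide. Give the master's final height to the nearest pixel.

Fitted into 1300×975, the master spans the width; its height is 1300 / 1.900 ≈ 684.21 px.
Resizing to 2026 px wide multiplies everything by 1.5585: 684.21 → 1066.32 px.

1066 px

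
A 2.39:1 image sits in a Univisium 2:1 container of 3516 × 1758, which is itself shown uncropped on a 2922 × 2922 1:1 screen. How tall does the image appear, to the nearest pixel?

First fit — 2.39:1 into 3516×1758 spans the width: 3516.00 × 1471.13.
Second fit — the Univisium 2:1 canvas into 2922×2922 spans the width: 2922.00 × 1461.00 (×0.8311 from 3516×1758).
So the image's height is 1471.13 × 0.8311 ≈ 1222.59.

1223 px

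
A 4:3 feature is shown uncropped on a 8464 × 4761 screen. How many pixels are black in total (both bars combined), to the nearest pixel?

10074276 pixels

Since 1.333 < 1.778, the feature is height-limited.
The feature is 4761 × 4/3 ≈ 6348.0000 px wide.
Black = 8464 − 6348.0000 = 2116.0000 px.
That's 2116.0000 × 4761 ≈ 10074276 black pixels.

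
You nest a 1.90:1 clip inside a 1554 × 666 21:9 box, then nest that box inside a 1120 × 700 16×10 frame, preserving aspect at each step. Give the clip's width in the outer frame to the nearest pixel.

First fit — 1.90:1 into 1554×666 spans the height: 1265.40 × 666.00.
Second fit — the 21:9 canvas into 1120×700 spans the width: 1120.00 × 480.00 (×0.7207 from 1554×666).
So the clip's width is 1265.40 × 0.7207 ≈ 912.00.

912 px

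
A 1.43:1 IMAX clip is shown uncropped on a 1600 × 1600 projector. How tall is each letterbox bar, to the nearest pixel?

241 px

1.43:1 IMAX (1.430) > 1:1 (1.000), so the clip fills the width.
The clip is 1600 / 1.430 ≈ 1118.88 px tall.
Black = 1600 − 1118.88 = 481.12 px, or 240.56 per bar.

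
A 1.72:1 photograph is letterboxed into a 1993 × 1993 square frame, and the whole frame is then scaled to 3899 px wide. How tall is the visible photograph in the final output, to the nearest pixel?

At 1993×1993 the photograph is width-limited, so height = 1993 / 1.720 ≈ 1158.72 px.
Scaling 1993 → 3899 is ×1.9563, so the height becomes 1158.72 × 1.9563 ≈ 2266.86 px.

2267 px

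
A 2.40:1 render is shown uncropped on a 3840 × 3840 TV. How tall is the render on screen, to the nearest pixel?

2.40:1 is wider than 1:1, so it spans the full width.
That makes the image 1600.00 px tall (3840 / 2.400).

1600 px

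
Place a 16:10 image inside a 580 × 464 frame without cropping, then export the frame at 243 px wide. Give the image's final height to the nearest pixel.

152 px

At 580×464 the image is width-limited, so height = 580 × 10/16 ≈ 362.50 px.
The frame scales by 243/580 = 0.4190; 362.50 × 0.4190 ≈ 151.88 px.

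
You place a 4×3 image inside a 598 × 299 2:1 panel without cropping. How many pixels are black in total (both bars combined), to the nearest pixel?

59601 pixels

4×3 (1.333) < 2:1 (2.000), so the image fills the height.
Content width = 299 × 4/3 ≈ 398.6667 px.
Black = 598 − 398.6667 = 199.3333 px.
That's 199.3333 × 299 ≈ 59601 black pixels.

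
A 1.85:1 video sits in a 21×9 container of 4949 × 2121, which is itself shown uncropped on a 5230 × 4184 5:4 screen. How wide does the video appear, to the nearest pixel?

4147 px

Inside the 4949×2121 canvas the video is height-limited at 3923.85 × 2121.00.
Second fit — the 21×9 canvas into 5230×4184 spans the width: 5230.00 × 2241.43 (×1.0568 from 4949×2121).
The video scales with it: width 3923.85 × 1.0568 ≈ 4146.64.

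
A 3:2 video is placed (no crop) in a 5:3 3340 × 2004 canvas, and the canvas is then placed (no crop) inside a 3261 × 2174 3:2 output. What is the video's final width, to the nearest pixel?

First fit — 3:2 into 3340×2004 spans the height: 3006.00 × 2004.00.
Second fit — the 5:3 canvas into 3261×2174 spans the width: 3261.00 × 1956.60 (×0.9763 from 3340×2004).
So the video's width is 3006.00 × 0.9763 ≈ 2934.90.

2935 px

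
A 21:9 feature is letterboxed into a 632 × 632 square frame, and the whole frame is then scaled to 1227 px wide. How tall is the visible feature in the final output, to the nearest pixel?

In the 632×632 frame the feature fills the width: height = 632 × 9/21 ≈ 270.86 px.
The frame scales by 1227/632 = 1.9415; 270.86 × 1.9415 ≈ 525.86 px.

526 px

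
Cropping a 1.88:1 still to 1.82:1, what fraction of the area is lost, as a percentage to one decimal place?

The height stays; only width is cut (since 1.82:1 is narrower than 1.88:1).
Area ratio = (1.820)/(1.880) = 96.81%; the remaining 3.19% is cropped out.

3.2%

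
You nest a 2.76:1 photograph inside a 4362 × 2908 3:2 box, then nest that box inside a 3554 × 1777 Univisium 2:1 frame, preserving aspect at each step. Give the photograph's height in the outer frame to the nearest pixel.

966 px

Inside the 4362×2908 canvas the photograph is width-limited at 4362.00 × 1580.43.
Second fit — the 3:2 canvas into 3554×1777 spans the height: 2665.50 × 1777.00 (×0.6111 from 4362×2908).
Applying the same ×0.6111: 1580.43 → 965.76.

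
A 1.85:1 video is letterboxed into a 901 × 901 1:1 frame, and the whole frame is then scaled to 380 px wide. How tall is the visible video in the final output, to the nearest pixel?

205 px

Fitted into 901×901, the video spans the width; its height is 901 / 1.850 ≈ 487.03 px.
The frame scales by 380/901 = 0.4218; 487.03 × 0.4218 ≈ 205.41 px.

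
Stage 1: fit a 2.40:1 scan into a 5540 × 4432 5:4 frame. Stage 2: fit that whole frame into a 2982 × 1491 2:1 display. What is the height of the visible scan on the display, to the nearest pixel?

777 px

2.40:1 in 5540×4432: fills the width, so the scan is 5540.00 × 2308.33.
Second fit — the 5:4 canvas into 2982×1491 spans the height: 1863.75 × 1491.00 (×0.3364 from 5540×4432).
So the scan's height is 2308.33 × 0.3364 ≈ 776.56.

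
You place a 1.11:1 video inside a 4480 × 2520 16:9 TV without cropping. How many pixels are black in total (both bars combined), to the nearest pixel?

4240656 pixels

Since 1.110 < 1.778, the video is height-limited.
That makes the image 2797.2000 px wide (2520 × 1.110).
Black = 4480 − 2797.2000 = 1682.8000 px.
That's 1682.8000 × 2520 ≈ 4240656 black pixels.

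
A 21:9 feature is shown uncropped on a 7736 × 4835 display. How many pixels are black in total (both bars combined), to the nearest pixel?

21:9 (2.333) > 16:10 (1.600), so the feature fills the width.
The feature is 7736 × 9/21 ≈ 3315.4286 px tall.
Black = 4835 − 3315.4286 = 1519.5714 px.
Across the 7736-px span: 1519.5714 × 7736 ≈ 11755405 px.

11755405 pixels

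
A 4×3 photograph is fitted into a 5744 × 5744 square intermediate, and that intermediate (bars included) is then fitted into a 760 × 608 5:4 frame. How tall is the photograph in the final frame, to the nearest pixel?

456 px

First fit — 4×3 into 5744×5744 spans the width: 5744.00 × 4308.00.
Second fit — the square canvas into 760×608 spans the height: 608.00 × 608.00 (×0.1058 from 5744×5744).
Applying the same ×0.1058: 4308.00 → 456.00.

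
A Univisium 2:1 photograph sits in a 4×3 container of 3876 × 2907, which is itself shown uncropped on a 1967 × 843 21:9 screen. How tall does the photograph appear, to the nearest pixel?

Inside the 3876×2907 canvas the photograph is width-limited at 3876.00 × 1938.00.
Second fit — the 4×3 canvas into 1967×843 spans the height: 1124.00 × 843.00 (×0.2900 from 3876×2907).
The photograph scales with it: height 1938.00 × 0.2900 ≈ 562.00.

562 px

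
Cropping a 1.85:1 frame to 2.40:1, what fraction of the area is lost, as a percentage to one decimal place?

22.9%

The width stays; only height is cut (since 2.40:1 is wider than 1.85:1).
Area ratio = (1.850)/(2.400) = 77.08%; the remaining 22.92% is cropped out.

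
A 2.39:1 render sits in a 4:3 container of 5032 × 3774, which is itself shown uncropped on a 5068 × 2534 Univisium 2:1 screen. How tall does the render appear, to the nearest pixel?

Inside the 5032×3774 canvas the render is width-limited at 5032.00 × 2105.44.
4:3 in 5068×2534: fills the height, so the intermediate becomes 3378.67 × 2534.00 — a scale of ×0.6714.
Applying the same ×0.6714: 2105.44 → 1413.67.

1414 px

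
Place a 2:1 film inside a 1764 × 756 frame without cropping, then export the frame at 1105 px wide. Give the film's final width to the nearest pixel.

Fitted into 1764×756, the film spans the height; its width is 756 × 2/1 ≈ 1512.00 px.
The frame scales by 1105/1764 = 0.6264; 1512.00 × 0.6264 ≈ 947.14 px.

947 px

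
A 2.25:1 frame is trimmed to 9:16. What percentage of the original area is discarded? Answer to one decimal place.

75.0%

Going from 2.25:1 to 9:16 means cutting width while keeping height.
(0.562)/(2.250) ≈ 0.250 of the area survives, leaving 75.00% discarded.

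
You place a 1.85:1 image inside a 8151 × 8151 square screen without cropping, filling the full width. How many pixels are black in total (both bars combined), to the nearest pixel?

30525936 pixels

The image is 8151 / 1.850 ≈ 4405.9459 px tall.
Leftover height: 8151 − 4405.9459 = 3745.0541 px.
Across the 8151-px span: 3745.0541 × 8151 ≈ 30525936 px.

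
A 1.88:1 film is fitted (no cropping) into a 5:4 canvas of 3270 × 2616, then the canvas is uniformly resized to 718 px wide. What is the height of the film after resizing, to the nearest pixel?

382 px

In the 3270×2616 frame the film fills the width: height = 3270 / 1.880 ≈ 1739.36 px.
The frame scales by 718/3270 = 0.2196; 1739.36 × 0.2196 ≈ 381.91 px.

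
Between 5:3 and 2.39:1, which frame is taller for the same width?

5:3 = 1.667 and 2.39; 2.39 > 1.667. The smaller width-to-height ratio is the taller frame.

5:3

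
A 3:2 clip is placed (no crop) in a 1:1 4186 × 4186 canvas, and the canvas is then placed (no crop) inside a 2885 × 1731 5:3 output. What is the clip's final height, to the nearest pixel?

1154 px

First fit — 3:2 into 4186×4186 spans the width: 4186.00 × 2790.67.
1:1 in 2885×1731: fills the height, so the intermediate becomes 1731.00 × 1731.00 — a scale of ×0.4135.
The clip scales with it: height 2790.67 × 0.4135 ≈ 1154.00.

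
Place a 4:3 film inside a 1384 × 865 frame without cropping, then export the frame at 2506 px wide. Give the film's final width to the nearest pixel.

2088 px

In the 1384×865 frame the film fills the height: width = 865 × 4/3 ≈ 1153.33 px.
The frame scales by 2506/1384 = 1.8107; 1153.33 × 1.8107 ≈ 2088.33 px.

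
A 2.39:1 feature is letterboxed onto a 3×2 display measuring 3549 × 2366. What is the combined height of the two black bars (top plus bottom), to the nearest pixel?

881 px

Since 2.390 > 1.500, the feature is width-limited.
Content height = 3549 / 2.390 ≈ 1484.94 px.
2366 − 1484.94 = 881.06 px of bars.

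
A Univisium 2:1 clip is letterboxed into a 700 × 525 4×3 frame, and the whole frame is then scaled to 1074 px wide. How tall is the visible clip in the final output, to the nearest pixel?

At 700×525 the clip is width-limited, so height = 700 × 1/2 ≈ 350.00 px.
Resizing to 1074 px wide multiplies everything by 1.5343: 350.00 → 537.00 px.

537 px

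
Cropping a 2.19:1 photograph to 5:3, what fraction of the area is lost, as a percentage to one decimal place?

23.9%

Going from 2.19:1 to 5:3 means cutting width while keeping height.
Area ratio = (1.667)/(2.190) = 76.10%; the remaining 23.90% is cropped out.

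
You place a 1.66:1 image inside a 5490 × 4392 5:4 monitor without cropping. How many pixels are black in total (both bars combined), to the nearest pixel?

5955393 pixels

1.66:1 (1.660) > 5:4 (1.250), so the image fills the width.
That makes the image 3307.2289 px tall (5490 / 1.660).
4392 − 3307.2289 = 1084.7711 px of bars.
Bar area = 1084.7711 × 5490 ≈ 5955393 px.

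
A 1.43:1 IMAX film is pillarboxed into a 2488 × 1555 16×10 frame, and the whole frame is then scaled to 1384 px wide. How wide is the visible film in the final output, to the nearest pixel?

Fitted into 2488×1555, the film spans the height; its width is 1555 × 1.430 ≈ 2223.65 px.
The frame scales by 1384/2488 = 0.5563; 2223.65 × 0.5563 ≈ 1236.95 px.

1237 px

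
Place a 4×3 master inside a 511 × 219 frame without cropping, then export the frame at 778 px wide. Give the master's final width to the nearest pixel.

In the 511×219 frame the master fills the height: width = 219 × 4/3 ≈ 292.00 px.
Scaling 511 → 778 is ×1.5225, so the width becomes 292.00 × 1.5225 ≈ 444.57 px.

445 px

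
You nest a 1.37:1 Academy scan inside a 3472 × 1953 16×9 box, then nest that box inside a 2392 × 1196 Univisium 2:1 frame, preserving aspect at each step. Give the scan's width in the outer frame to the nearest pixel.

1639 px

First fit — 1.37:1 Academy into 3472×1953 spans the height: 2675.61 × 1953.00.
Second fit — the 16×9 canvas into 2392×1196 spans the height: 2126.22 × 1196.00 (×0.6124 from 3472×1953).
The scan scales with it: width 2675.61 × 0.6124 ≈ 1638.52.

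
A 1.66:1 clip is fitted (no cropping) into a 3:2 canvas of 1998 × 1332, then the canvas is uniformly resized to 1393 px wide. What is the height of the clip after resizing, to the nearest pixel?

At 1998×1332 the clip is width-limited, so height = 1998 / 1.660 ≈ 1203.61 px.
Scaling 1998 → 1393 is ×0.6972, so the height becomes 1203.61 × 0.6972 ≈ 839.16 px.

839 px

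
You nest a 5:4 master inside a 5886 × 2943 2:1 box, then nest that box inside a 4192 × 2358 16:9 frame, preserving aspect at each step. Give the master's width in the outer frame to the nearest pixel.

First fit — 5:4 into 5886×2943 spans the height: 3678.75 × 2943.00.
The 2:1 canvas is width-limited in 4192×2358, giving 4192.00 × 2096.00; scale factor 0.7122.
So the master's width is 3678.75 × 0.7122 ≈ 2620.00.

2620 px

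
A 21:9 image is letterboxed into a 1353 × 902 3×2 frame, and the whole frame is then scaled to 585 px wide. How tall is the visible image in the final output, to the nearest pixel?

251 px

In the 1353×902 frame the image fills the width: height = 1353 × 9/21 ≈ 579.86 px.
Resizing to 585 px wide multiplies everything by 0.4324: 579.86 → 250.71 px.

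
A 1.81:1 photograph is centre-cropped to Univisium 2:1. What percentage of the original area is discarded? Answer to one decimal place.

Going from 1.81:1 to Univisium 2:1 means cutting height while keeping width.
(1.810)/(2.000) ≈ 0.905 of the area survives, leaving 9.50% discarded.

9.5%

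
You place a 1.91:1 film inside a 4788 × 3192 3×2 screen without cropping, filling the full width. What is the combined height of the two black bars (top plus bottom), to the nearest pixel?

685 px

Content height = 4788 / 1.910 ≈ 2506.81 px.
Leftover height: 3192 − 2506.81 = 685.19 px.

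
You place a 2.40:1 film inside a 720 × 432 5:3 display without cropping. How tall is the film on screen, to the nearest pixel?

300 px

Since 2.400 > 1.667, the film is width-limited.
Content height = 720 / 2.400 ≈ 300.00 px.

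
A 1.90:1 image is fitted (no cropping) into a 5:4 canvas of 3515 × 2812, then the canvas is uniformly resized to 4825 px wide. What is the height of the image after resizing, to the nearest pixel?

Fitted into 3515×2812, the image spans the width; its height is 3515 / 1.900 ≈ 1850.00 px.
The frame scales by 4825/3515 = 1.3727; 1850.00 × 1.3727 ≈ 2539.47 px.

2539 px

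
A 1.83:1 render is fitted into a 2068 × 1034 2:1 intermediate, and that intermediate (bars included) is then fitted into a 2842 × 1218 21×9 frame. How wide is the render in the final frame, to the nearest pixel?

Inside the 2068×1034 canvas the render is height-limited at 1892.22 × 1034.00.
2:1 in 2842×1218: fills the height, so the intermediate becomes 2436.00 × 1218.00 — a scale of ×1.1779.
So the render's width is 1892.22 × 1.1779 ≈ 2228.94.

2229 px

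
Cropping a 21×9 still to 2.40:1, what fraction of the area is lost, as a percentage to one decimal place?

2.8%

Going from 21×9 to 2.40:1 means cutting height while keeping width.
(2.333)/(2.400) ≈ 0.972 of the area survives, leaving 2.78% discarded.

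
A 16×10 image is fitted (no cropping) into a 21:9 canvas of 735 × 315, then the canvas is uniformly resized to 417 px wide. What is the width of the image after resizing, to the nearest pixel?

286 px

In the 735×315 frame the image fills the height: width = 315 × 16/10 ≈ 504.00 px.
The frame scales by 417/735 = 0.5673; 504.00 × 0.5673 ≈ 285.94 px.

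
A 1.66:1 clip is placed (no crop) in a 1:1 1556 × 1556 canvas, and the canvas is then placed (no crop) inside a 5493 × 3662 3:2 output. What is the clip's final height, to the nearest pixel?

1.66:1 in 1556×1556: fills the width, so the clip is 1556.00 × 937.35.
1:1 in 5493×3662: fills the height, so the intermediate becomes 3662.00 × 3662.00 — a scale of ×2.3535.
The clip scales with it: height 937.35 × 2.3535 ≈ 2206.02.

2206 px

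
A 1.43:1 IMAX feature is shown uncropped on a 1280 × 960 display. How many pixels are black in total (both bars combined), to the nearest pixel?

83066 pixels

1.43:1 IMAX is wider than 4:3, so it spans the full width.
Content height = 1280 / 1.430 ≈ 895.1049 px.
960 − 895.1049 = 64.8951 px of bars.
Across the 1280-px span: 64.8951 × 1280 ≈ 83066 px.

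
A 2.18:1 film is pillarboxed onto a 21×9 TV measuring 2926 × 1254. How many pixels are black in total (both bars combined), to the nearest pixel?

2.18:1 (2.180) < 21×9 (2.333), so the film fills the height.
Content width = 1254 × 2.180 ≈ 2733.7200 px.
Leftover width: 2926 − 2733.7200 = 192.2800 px.
That's 192.2800 × 1254 ≈ 241119 black pixels.

241119 pixels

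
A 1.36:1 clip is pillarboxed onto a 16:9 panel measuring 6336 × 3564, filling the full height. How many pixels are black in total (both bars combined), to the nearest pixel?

That makes the image 4847.0400 px wide (3564 × 1.360).
6336 − 4847.0400 = 1488.9600 px of bars.
Across the 3564-px span: 1488.9600 × 3564 ≈ 5306653 px.

5306653 pixels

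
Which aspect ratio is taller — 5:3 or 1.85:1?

5:3 = 1.667 and 1.85; 1.85 > 1.667. The smaller width-to-height ratio is the taller frame.

5:3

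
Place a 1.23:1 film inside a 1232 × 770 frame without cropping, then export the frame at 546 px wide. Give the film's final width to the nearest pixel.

At 1232×770 the film is height-limited, so width = 770 × 1.230 ≈ 947.10 px.
Resizing to 546 px wide multiplies everything by 0.4432: 947.10 → 419.74 px.

420 px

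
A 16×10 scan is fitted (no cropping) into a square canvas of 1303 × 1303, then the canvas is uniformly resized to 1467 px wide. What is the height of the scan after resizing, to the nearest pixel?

At 1303×1303 the scan is width-limited, so height = 1303 × 10/16 ≈ 814.38 px.
Resizing to 1467 px wide multiplies everything by 1.1259: 814.38 → 916.88 px.

917 px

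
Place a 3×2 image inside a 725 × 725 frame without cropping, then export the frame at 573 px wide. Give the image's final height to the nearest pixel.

Fitted into 725×725, the image spans the width; its height is 725 × 2/3 ≈ 483.33 px.
Resizing to 573 px wide multiplies everything by 0.7903: 483.33 → 382.00 px.

382 px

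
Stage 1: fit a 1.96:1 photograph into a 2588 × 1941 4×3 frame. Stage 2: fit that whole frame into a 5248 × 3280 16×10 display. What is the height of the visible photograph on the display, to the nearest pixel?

2231 px

Inside the 2588×1941 canvas the photograph is width-limited at 2588.00 × 1320.41.
The 4×3 canvas is height-limited in 5248×3280, giving 4373.33 × 3280.00; scale factor 1.6899.
Applying the same ×1.6899: 1320.41 → 2231.29.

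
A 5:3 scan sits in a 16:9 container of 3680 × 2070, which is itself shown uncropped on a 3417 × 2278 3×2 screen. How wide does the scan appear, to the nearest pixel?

3203 px

5:3 in 3680×2070: fills the height, so the scan is 3450.00 × 2070.00.
The 16:9 canvas is width-limited in 3417×2278, giving 3417.00 × 1922.06; scale factor 0.9285.
The scan scales with it: width 3450.00 × 0.9285 ≈ 3203.44.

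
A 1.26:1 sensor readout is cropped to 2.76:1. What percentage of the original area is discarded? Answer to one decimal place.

2.76:1 is wider than 1.26:1, so the crop keeps the full width and trims the height.
(1.260)/(2.760) ≈ 0.457 of the area survives, leaving 54.35% discarded.

54.3%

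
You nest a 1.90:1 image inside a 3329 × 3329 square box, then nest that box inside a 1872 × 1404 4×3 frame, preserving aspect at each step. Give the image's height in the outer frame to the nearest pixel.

1.90:1 in 3329×3329: fills the width, so the image is 3329.00 × 1752.11.
The square canvas is height-limited in 1872×1404, giving 1404.00 × 1404.00; scale factor 0.4217.
So the image's height is 1752.11 × 0.4217 ≈ 738.95.

739 px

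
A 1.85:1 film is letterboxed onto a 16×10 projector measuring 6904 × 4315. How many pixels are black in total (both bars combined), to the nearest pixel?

Since 1.850 > 1.600, the film is width-limited.
The film is 6904 / 1.850 ≈ 3731.8919 px tall.
4315 − 3731.8919 = 583.1081 px of bars.
That's 583.1081 × 6904 ≈ 4025778 black pixels.

4025778 pixels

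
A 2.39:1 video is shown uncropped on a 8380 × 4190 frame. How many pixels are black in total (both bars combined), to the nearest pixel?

5729606 pixels

Since 2.390 > 2.000, the video is width-limited.
The video is 8380 / 2.390 ≈ 3506.2762 px tall.
Leftover height: 4190 − 3506.2762 = 683.7238 px.
That's 683.7238 × 8380 ≈ 5729606 black pixels.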